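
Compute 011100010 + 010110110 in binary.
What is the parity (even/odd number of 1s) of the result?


011100010 = 226
010110110 = 182
Sum = 408 = 110011000
1s count = 4

even parity (4 ones in 110011000)


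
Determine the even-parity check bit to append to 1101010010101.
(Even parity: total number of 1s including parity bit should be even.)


Number of 1s in data: 7
Parity bit: 1

1


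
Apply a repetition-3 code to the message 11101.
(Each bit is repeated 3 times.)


Each bit -> 3 copies

111111111000111


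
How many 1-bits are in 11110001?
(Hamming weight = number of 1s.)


Counting 1s in 11110001

5


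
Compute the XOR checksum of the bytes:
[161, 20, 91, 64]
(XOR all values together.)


XOR chain: 161 ^ 20 ^ 91 ^ 64 = 174

174


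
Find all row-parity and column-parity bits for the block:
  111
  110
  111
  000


Row parities: 1010
Column parities: 110

Row P: 1010, Col P: 110, Corner: 0


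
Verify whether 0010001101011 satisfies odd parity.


Number of 1s: 6

No, parity error (6 ones)


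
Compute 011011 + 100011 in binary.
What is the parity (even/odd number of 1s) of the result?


011011 = 27
100011 = 35
Sum = 62 = 111110
1s count = 5

odd parity (5 ones in 111110)


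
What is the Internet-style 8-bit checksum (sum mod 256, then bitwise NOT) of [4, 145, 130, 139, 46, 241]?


Sum = 705 mod 256 = 193
Complement = 62

62


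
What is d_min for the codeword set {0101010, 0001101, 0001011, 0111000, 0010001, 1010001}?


Comparing all pairs, minimum distance: 1
Can detect 0 errors, correct 0 errors

1


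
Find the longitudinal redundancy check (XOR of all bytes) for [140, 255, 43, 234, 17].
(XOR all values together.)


XOR chain: 140 ^ 255 ^ 43 ^ 234 ^ 17 = 163

163


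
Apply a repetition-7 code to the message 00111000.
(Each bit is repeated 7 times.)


Each bit -> 7 copies

00000000000000111111111111111111111000000000000000000000


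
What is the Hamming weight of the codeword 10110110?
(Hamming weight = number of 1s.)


Counting 1s in 10110110

5


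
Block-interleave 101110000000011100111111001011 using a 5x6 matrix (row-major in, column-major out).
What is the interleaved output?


Matrix:
  101110
  000000
  011100
  111111
  001011
Read columns: 100100011010111101101001100011

100100011010111101101001100011


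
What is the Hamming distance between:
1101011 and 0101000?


XOR: 1000011
Count of 1s: 3

3


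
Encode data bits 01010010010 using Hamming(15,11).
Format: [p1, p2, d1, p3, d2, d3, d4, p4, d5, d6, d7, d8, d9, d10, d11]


Parity bits: p1=1, p2=1, p3=1, p4=0

110110100010010


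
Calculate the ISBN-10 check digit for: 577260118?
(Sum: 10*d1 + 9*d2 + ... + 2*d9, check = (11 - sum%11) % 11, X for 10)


Weighted sum: 242
242 mod 11 = 0

Check digit: 0


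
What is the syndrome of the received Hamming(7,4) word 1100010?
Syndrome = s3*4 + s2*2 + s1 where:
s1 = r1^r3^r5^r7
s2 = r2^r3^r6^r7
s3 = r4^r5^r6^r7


s1=1, s2=0, s3=1

Syndrome = 5 (error at position 5)


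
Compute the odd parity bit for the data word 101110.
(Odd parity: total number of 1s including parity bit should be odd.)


Number of 1s in data: 4
Parity bit: 1

1


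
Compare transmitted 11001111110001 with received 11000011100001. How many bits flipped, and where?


XOR: 00001100010000

3 error(s) at position(s): 4, 5, 9


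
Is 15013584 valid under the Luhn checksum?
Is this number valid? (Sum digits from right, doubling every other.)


Luhn sum = 30
30 mod 10 = 0

Valid (Luhn sum mod 10 = 0)


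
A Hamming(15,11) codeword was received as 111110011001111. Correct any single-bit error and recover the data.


Syndrome = 0: no error detected

Data: 11001001111 (no errors)


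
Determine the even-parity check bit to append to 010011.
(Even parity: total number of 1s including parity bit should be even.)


Number of 1s in data: 3
Parity bit: 1

1


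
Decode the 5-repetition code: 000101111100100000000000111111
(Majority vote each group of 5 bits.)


Groups: 00010, 11111, 00100, 00000, 00001, 11111
Majority votes: 010001

010001


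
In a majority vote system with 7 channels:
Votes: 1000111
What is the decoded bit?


Ones: 4 out of 7
Threshold: 4

1 (4/7 voted 1)


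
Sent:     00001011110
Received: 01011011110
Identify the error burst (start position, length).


XOR: 01010000000

Burst at position 1, length 3


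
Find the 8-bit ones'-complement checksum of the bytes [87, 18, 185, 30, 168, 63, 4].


Sum = 555 mod 256 = 43
Complement = 212

212


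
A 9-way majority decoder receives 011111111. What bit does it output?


Ones: 8 out of 9
Threshold: 5

1 (8/9 voted 1)


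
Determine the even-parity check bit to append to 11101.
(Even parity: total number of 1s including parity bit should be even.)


Number of 1s in data: 4
Parity bit: 0

0


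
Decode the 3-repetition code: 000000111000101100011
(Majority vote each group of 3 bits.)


Groups: 000, 000, 111, 000, 101, 100, 011
Majority votes: 0010101

0010101


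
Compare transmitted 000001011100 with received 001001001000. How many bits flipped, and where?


XOR: 001000010100

3 error(s) at position(s): 2, 7, 9


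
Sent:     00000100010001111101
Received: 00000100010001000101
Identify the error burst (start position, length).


XOR: 00000000000000111000

Burst at position 14, length 3


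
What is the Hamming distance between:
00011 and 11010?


XOR: 11001
Count of 1s: 3

3


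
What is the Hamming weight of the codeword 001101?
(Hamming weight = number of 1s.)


Counting 1s in 001101

3


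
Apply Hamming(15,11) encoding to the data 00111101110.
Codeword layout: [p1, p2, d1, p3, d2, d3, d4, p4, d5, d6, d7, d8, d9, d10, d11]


Parity bits: p1=1, p2=0, p3=1, p4=1

100101111101110


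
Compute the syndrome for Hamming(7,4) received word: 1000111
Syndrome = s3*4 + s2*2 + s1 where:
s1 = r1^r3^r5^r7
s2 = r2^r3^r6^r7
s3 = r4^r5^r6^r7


s1=1, s2=0, s3=1

Syndrome = 5 (error at position 5)


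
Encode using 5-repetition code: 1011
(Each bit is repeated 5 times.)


Each bit -> 5 copies

11111000001111111111


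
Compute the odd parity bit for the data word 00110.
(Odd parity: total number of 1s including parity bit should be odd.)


Number of 1s in data: 2
Parity bit: 1

1


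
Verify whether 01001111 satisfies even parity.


Number of 1s: 5

No, parity error (5 ones)


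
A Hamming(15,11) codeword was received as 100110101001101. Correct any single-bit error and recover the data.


Syndrome = 0: no error detected

Data: 01011001101 (no errors)


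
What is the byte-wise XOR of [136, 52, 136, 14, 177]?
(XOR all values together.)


XOR chain: 136 ^ 52 ^ 136 ^ 14 ^ 177 = 139

139


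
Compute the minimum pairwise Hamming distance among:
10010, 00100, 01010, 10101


Comparing all pairs, minimum distance: 2
Can detect 1 errors, correct 0 errors

2


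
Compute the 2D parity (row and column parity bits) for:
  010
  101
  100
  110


Row parities: 1010
Column parities: 101

Row P: 1010, Col P: 101, Corner: 0


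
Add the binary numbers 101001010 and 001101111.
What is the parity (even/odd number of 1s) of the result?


101001010 = 330
001101111 = 111
Sum = 441 = 110111001
1s count = 6

even parity (6 ones in 110111001)


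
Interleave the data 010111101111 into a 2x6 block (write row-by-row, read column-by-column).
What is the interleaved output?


Matrix:
  010111
  101111
Read columns: 011001111111

011001111111


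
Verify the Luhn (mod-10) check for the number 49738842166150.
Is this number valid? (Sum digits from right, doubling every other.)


Luhn sum = 63
63 mod 10 = 3

Invalid (Luhn sum mod 10 = 3)


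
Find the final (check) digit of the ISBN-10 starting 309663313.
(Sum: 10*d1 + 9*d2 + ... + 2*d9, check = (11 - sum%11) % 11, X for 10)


Weighted sum: 216
216 mod 11 = 7

Check digit: 4


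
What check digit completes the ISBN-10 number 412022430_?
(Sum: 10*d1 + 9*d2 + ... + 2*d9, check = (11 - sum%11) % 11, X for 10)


Weighted sum: 112
112 mod 11 = 2

Check digit: 9


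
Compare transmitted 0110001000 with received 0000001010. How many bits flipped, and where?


XOR: 0110000010

3 error(s) at position(s): 1, 2, 8


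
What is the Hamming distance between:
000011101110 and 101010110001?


XOR: 101001011111
Count of 1s: 8

8


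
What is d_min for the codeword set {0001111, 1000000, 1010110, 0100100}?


Comparing all pairs, minimum distance: 3
Can detect 2 errors, correct 1 errors

3


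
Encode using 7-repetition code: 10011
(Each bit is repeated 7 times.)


Each bit -> 7 copies

11111110000000000000011111111111111


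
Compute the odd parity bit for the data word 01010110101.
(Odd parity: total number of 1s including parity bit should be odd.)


Number of 1s in data: 6
Parity bit: 1

1


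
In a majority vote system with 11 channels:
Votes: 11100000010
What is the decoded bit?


Ones: 4 out of 11
Threshold: 6

0 (4/11 voted 1)


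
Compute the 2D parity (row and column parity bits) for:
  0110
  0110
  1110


Row parities: 001
Column parities: 1110

Row P: 001, Col P: 1110, Corner: 1


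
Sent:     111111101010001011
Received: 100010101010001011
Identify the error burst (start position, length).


XOR: 011101000000000000

Burst at position 1, length 5


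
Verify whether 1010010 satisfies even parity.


Number of 1s: 3

No, parity error (3 ones)


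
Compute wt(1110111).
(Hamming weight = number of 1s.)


Counting 1s in 1110111

6


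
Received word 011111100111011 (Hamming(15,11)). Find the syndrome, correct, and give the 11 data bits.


Syndrome = 13: error at position 13

Data: 11110111111 (corrected bit 13)


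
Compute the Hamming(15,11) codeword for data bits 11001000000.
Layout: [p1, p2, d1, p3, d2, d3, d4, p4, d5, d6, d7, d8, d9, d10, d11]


Parity bits: p1=1, p2=1, p3=1, p4=1

111110011000000


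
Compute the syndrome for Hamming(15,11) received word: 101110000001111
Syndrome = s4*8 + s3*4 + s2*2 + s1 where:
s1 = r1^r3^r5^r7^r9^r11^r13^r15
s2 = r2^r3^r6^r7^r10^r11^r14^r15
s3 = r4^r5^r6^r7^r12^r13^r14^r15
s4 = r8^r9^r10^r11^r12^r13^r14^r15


s1=1, s2=1, s3=0, s4=0

Syndrome = 3 (error at position 3)


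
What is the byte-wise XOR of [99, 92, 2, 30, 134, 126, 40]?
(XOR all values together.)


XOR chain: 99 ^ 92 ^ 2 ^ 30 ^ 134 ^ 126 ^ 40 = 243

243


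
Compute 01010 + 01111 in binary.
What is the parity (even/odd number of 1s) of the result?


01010 = 10
01111 = 15
Sum = 25 = 11001
1s count = 3

odd parity (3 ones in 11001)


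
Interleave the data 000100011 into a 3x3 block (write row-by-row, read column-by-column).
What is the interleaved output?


Matrix:
  000
  100
  011
Read columns: 010001001

010001001


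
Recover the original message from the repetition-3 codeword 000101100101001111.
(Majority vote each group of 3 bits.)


Groups: 000, 101, 100, 101, 001, 111
Majority votes: 010101

010101


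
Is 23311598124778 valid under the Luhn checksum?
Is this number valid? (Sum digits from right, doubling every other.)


Luhn sum = 70
70 mod 10 = 0

Valid (Luhn sum mod 10 = 0)


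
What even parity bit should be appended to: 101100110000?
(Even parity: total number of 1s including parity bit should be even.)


Number of 1s in data: 5
Parity bit: 1

1


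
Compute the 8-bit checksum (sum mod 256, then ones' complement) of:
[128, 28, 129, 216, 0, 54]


Sum = 555 mod 256 = 43
Complement = 212

212


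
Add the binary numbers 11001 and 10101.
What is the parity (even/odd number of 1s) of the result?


11001 = 25
10101 = 21
Sum = 46 = 101110
1s count = 4

even parity (4 ones in 101110)


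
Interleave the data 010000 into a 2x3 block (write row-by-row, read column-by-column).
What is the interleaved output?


Matrix:
  010
  000
Read columns: 001000

001000


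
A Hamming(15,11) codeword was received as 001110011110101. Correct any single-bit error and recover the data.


Syndrome = 0: no error detected

Data: 11001110101 (no errors)


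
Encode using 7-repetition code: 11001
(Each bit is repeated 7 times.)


Each bit -> 7 copies

11111111111111000000000000001111111


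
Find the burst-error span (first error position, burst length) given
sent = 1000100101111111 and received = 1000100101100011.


XOR: 0000000000011100

Burst at position 11, length 3


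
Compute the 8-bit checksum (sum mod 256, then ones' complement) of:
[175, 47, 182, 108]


Sum = 512 mod 256 = 0
Complement = 255

255


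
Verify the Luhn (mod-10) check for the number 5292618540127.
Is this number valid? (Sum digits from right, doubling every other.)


Luhn sum = 55
55 mod 10 = 5

Invalid (Luhn sum mod 10 = 5)


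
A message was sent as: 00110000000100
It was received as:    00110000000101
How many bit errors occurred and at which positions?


XOR: 00000000000001

1 error(s) at position(s): 13


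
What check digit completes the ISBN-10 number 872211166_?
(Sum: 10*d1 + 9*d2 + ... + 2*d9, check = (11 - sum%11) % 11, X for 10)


Weighted sum: 218
218 mod 11 = 9

Check digit: 2


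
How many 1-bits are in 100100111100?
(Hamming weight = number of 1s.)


Counting 1s in 100100111100

6


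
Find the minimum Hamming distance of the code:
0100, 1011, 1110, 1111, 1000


Comparing all pairs, minimum distance: 1
Can detect 0 errors, correct 0 errors

1


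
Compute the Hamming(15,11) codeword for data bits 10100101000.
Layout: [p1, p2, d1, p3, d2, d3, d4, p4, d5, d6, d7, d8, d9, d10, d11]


Parity bits: p1=1, p2=1, p3=0, p4=0

111001000101000


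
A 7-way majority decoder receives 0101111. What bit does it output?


Ones: 5 out of 7
Threshold: 4

1 (5/7 voted 1)


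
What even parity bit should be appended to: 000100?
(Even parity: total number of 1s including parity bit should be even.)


Number of 1s in data: 1
Parity bit: 1

1


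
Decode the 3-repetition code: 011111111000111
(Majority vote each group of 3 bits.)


Groups: 011, 111, 111, 000, 111
Majority votes: 11101

11101


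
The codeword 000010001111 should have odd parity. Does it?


Number of 1s: 5

Yes, parity is correct (5 ones)


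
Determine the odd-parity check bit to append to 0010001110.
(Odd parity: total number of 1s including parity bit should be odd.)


Number of 1s in data: 4
Parity bit: 1

1


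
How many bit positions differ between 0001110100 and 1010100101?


XOR: 1011010001
Count of 1s: 5

5


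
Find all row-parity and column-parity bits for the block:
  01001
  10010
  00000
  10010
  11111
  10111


Row parities: 000010
Column parities: 00001

Row P: 000010, Col P: 00001, Corner: 1


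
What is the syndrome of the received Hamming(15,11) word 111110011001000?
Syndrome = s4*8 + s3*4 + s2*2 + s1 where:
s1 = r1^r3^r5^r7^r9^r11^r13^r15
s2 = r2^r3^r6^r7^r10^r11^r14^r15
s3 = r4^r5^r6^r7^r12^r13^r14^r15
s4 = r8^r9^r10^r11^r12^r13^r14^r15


s1=0, s2=0, s3=1, s4=1

Syndrome = 12 (error at position 12)


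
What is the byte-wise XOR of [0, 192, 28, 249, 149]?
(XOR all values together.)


XOR chain: 0 ^ 192 ^ 28 ^ 249 ^ 149 = 176

176


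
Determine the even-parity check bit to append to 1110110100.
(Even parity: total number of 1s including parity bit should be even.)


Number of 1s in data: 6
Parity bit: 0

0


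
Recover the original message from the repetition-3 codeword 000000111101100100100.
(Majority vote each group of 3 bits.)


Groups: 000, 000, 111, 101, 100, 100, 100
Majority votes: 0011000

0011000


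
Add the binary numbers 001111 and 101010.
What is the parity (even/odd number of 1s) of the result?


001111 = 15
101010 = 42
Sum = 57 = 111001
1s count = 4

even parity (4 ones in 111001)


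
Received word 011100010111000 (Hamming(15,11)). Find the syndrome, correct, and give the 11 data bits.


Syndrome = 0: no error detected

Data: 10000111000 (no errors)


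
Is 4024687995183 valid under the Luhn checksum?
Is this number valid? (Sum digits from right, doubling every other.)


Luhn sum = 64
64 mod 10 = 4

Invalid (Luhn sum mod 10 = 4)


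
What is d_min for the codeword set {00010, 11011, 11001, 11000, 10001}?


Comparing all pairs, minimum distance: 1
Can detect 0 errors, correct 0 errors

1


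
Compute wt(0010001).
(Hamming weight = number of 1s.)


Counting 1s in 0010001

2


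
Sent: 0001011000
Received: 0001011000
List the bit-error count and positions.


XOR: 0000000000

0 errors (received matches sent)


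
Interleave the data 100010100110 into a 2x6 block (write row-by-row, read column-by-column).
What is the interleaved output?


Matrix:
  100010
  100110
Read columns: 110000011100

110000011100


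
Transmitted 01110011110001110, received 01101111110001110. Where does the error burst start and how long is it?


XOR: 00011100000000000

Burst at position 3, length 3


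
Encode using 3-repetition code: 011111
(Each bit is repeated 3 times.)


Each bit -> 3 copies

000111111111111111


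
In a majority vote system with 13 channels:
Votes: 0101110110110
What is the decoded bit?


Ones: 8 out of 13
Threshold: 7

1 (8/13 voted 1)


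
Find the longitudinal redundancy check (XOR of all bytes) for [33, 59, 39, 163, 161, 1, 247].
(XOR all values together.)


XOR chain: 33 ^ 59 ^ 39 ^ 163 ^ 161 ^ 1 ^ 247 = 201

201


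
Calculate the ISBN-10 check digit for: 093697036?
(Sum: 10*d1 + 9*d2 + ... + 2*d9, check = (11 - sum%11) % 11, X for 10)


Weighted sum: 257
257 mod 11 = 4

Check digit: 7


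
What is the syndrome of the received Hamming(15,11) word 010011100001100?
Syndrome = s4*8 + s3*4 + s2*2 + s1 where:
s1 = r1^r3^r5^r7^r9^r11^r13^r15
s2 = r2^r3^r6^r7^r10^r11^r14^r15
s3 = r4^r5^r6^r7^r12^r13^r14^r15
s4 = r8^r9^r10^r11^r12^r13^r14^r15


s1=1, s2=1, s3=1, s4=0

Syndrome = 7 (error at position 7)


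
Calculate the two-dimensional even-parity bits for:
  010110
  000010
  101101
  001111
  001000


Row parities: 11001
Column parities: 111110

Row P: 11001, Col P: 111110, Corner: 1


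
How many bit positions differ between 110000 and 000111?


XOR: 110111
Count of 1s: 5

5


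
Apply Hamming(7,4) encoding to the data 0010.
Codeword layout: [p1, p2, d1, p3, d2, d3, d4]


Parity bits: p1=0, p2=1, p3=1

0101010


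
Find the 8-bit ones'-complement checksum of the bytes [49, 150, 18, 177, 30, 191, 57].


Sum = 672 mod 256 = 160
Complement = 95

95


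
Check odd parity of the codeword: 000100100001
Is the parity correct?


Number of 1s: 3

Yes, parity is correct (3 ones)


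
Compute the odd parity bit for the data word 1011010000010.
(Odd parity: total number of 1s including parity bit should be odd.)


Number of 1s in data: 5
Parity bit: 0

0


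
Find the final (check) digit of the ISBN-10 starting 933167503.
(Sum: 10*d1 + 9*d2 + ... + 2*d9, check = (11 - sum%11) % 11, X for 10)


Weighted sum: 245
245 mod 11 = 3

Check digit: 8


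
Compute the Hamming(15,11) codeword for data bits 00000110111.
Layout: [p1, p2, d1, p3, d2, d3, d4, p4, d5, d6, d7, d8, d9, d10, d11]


Parity bits: p1=1, p2=0, p3=1, p4=1

100100010110111


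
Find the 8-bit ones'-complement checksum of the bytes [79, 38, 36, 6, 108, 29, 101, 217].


Sum = 614 mod 256 = 102
Complement = 153

153


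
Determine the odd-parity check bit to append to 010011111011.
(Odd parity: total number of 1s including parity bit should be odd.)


Number of 1s in data: 8
Parity bit: 1

1


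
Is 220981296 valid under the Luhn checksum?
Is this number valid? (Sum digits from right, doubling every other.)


Luhn sum = 42
42 mod 10 = 2

Invalid (Luhn sum mod 10 = 2)


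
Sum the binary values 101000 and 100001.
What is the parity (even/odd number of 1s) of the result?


101000 = 40
100001 = 33
Sum = 73 = 1001001
1s count = 3

odd parity (3 ones in 1001001)


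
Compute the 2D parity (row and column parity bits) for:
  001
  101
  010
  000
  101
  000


Row parities: 101000
Column parities: 011

Row P: 101000, Col P: 011, Corner: 0


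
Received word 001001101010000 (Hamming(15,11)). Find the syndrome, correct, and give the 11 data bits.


Syndrome = 0: no error detected

Data: 10111010000 (no errors)


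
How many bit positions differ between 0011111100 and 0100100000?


XOR: 0111011100
Count of 1s: 6

6


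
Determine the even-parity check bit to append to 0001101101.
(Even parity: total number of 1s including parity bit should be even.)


Number of 1s in data: 5
Parity bit: 1

1


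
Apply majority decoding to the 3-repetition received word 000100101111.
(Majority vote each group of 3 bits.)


Groups: 000, 100, 101, 111
Majority votes: 0011

0011


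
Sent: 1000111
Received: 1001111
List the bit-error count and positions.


XOR: 0001000

1 error(s) at position(s): 3


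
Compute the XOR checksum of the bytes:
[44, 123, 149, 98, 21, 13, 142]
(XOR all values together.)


XOR chain: 44 ^ 123 ^ 149 ^ 98 ^ 21 ^ 13 ^ 142 = 54

54


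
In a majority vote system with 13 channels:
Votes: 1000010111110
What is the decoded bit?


Ones: 7 out of 13
Threshold: 7

1 (7/13 voted 1)


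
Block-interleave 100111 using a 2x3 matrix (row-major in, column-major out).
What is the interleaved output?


Matrix:
  100
  111
Read columns: 110101

110101


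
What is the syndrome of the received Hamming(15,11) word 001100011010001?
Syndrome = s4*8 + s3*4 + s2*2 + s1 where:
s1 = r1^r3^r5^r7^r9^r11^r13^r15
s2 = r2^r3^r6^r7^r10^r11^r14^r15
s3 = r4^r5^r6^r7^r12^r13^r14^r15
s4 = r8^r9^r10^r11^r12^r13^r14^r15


s1=0, s2=1, s3=0, s4=0

Syndrome = 2 (error at position 2)


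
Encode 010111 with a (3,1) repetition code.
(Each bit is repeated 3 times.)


Each bit -> 3 copies

000111000111111111


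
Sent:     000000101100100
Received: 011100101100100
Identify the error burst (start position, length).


XOR: 011100000000000

Burst at position 1, length 3


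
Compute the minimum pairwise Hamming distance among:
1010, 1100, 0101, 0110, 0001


Comparing all pairs, minimum distance: 1
Can detect 0 errors, correct 0 errors

1


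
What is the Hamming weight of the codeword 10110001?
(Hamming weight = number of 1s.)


Counting 1s in 10110001

4


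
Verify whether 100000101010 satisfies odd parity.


Number of 1s: 4

No, parity error (4 ones)


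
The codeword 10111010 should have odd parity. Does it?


Number of 1s: 5

Yes, parity is correct (5 ones)


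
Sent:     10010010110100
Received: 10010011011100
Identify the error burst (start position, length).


XOR: 00000001101000

Burst at position 7, length 4


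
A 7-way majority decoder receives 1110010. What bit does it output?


Ones: 4 out of 7
Threshold: 4

1 (4/7 voted 1)


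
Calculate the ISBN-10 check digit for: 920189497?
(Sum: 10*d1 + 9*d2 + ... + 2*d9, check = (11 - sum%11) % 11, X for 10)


Weighted sum: 265
265 mod 11 = 1

Check digit: X


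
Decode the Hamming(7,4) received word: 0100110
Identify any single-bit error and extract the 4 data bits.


Syndrome = 1: error at position 1

Data: 0110 (corrected bit 1)


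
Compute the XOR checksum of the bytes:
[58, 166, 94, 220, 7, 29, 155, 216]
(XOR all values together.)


XOR chain: 58 ^ 166 ^ 94 ^ 220 ^ 7 ^ 29 ^ 155 ^ 216 = 71

71


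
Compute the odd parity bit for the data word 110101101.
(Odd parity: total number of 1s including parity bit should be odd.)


Number of 1s in data: 6
Parity bit: 1

1


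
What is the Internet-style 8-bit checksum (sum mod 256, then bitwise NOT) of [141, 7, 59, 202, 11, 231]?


Sum = 651 mod 256 = 139
Complement = 116

116


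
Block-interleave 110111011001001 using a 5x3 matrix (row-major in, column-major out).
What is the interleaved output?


Matrix:
  110
  111
  011
  001
  001
Read columns: 110001110001111

110001110001111


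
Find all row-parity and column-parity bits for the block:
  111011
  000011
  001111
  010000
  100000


Row parities: 10011
Column parities: 000111

Row P: 10011, Col P: 000111, Corner: 1


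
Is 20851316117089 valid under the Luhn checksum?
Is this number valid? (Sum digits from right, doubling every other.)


Luhn sum = 53
53 mod 10 = 3

Invalid (Luhn sum mod 10 = 3)


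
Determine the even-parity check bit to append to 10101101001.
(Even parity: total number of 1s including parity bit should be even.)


Number of 1s in data: 6
Parity bit: 0

0


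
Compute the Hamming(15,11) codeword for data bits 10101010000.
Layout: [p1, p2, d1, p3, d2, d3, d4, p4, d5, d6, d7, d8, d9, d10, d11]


Parity bits: p1=1, p2=1, p3=1, p4=0

111101001010000


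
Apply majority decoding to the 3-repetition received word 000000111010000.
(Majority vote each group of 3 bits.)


Groups: 000, 000, 111, 010, 000
Majority votes: 00100

00100


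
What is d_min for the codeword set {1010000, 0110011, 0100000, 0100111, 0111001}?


Comparing all pairs, minimum distance: 2
Can detect 1 errors, correct 0 errors

2


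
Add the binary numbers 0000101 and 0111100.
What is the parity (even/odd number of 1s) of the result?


0000101 = 5
0111100 = 60
Sum = 65 = 1000001
1s count = 2

even parity (2 ones in 1000001)


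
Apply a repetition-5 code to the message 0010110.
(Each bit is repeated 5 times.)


Each bit -> 5 copies

00000000001111100000111111111100000


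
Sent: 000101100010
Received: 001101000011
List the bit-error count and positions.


XOR: 001000100001

3 error(s) at position(s): 2, 6, 11


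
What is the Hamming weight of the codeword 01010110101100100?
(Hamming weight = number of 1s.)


Counting 1s in 01010110101100100

8


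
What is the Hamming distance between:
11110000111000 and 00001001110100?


XOR: 11111001001100
Count of 1s: 8

8


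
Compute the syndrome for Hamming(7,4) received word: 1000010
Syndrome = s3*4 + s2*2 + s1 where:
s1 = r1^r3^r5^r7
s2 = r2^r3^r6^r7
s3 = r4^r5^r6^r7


s1=1, s2=1, s3=1

Syndrome = 7 (error at position 7)


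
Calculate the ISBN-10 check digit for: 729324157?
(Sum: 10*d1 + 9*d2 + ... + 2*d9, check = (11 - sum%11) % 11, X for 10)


Weighted sum: 246
246 mod 11 = 4

Check digit: 7


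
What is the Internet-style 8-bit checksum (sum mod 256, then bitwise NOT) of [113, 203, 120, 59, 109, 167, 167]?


Sum = 938 mod 256 = 170
Complement = 85

85


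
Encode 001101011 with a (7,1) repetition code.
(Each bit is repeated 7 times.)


Each bit -> 7 copies

000000000000001111111111111100000001111111000000011111111111111


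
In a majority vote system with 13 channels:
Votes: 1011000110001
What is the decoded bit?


Ones: 6 out of 13
Threshold: 7

0 (6/13 voted 1)


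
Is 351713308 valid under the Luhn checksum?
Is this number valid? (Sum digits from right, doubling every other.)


Luhn sum = 28
28 mod 10 = 8

Invalid (Luhn sum mod 10 = 8)


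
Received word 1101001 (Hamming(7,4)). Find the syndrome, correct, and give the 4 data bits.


Syndrome = 0: no error detected

Data: 0001 (no errors)


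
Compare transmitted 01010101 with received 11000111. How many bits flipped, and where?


XOR: 10010010

3 error(s) at position(s): 0, 3, 6


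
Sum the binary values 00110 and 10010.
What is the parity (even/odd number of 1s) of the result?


00110 = 6
10010 = 18
Sum = 24 = 11000
1s count = 2

even parity (2 ones in 11000)


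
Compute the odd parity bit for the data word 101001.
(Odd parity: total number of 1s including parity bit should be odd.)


Number of 1s in data: 3
Parity bit: 0

0


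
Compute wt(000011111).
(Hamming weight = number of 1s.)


Counting 1s in 000011111

5


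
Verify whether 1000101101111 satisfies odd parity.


Number of 1s: 8

No, parity error (8 ones)


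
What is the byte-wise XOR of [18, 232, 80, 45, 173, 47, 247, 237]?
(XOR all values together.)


XOR chain: 18 ^ 232 ^ 80 ^ 45 ^ 173 ^ 47 ^ 247 ^ 237 = 31

31


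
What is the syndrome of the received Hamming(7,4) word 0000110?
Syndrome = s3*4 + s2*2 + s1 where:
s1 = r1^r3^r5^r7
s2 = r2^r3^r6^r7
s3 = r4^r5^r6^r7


s1=1, s2=1, s3=0

Syndrome = 3 (error at position 3)


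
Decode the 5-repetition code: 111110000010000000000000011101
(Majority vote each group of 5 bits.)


Groups: 11111, 00000, 10000, 00000, 00000, 11101
Majority votes: 100001

100001


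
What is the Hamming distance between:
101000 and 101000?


XOR: 000000
Count of 1s: 0

0


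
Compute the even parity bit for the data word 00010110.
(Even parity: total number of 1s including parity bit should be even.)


Number of 1s in data: 3
Parity bit: 1

1


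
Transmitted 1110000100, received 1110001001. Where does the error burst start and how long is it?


XOR: 0000001101

Burst at position 6, length 4


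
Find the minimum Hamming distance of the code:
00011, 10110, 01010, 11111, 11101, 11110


Comparing all pairs, minimum distance: 1
Can detect 0 errors, correct 0 errors

1


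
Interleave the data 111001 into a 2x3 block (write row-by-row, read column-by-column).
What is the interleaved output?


Matrix:
  111
  001
Read columns: 101011

101011


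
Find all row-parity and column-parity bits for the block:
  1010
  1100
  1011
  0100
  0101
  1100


Row parities: 001100
Column parities: 0000

Row P: 001100, Col P: 0000, Corner: 0


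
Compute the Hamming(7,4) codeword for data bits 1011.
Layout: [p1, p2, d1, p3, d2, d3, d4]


Parity bits: p1=0, p2=1, p3=0

0110011


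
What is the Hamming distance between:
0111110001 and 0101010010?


XOR: 0010100011
Count of 1s: 4

4


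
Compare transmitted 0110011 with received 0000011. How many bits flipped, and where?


XOR: 0110000

2 error(s) at position(s): 1, 2


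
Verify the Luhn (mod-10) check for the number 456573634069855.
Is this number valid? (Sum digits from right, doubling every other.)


Luhn sum = 70
70 mod 10 = 0

Valid (Luhn sum mod 10 = 0)


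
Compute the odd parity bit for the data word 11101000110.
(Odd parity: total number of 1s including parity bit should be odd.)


Number of 1s in data: 6
Parity bit: 1

1


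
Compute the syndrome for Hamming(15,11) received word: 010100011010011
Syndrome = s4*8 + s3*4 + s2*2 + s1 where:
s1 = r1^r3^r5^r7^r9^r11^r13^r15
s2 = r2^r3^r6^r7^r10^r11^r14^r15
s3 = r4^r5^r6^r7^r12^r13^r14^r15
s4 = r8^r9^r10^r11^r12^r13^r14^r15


s1=1, s2=0, s3=1, s4=1

Syndrome = 13 (error at position 13)


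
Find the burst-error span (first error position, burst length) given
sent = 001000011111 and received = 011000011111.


XOR: 010000000000

Burst at position 1, length 1


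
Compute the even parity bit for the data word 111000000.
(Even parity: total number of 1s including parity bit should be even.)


Number of 1s in data: 3
Parity bit: 1

1


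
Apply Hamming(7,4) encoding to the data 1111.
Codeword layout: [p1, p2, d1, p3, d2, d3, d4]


Parity bits: p1=1, p2=1, p3=1

1111111


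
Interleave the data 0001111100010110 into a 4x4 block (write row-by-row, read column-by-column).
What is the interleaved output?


Matrix:
  0001
  1111
  0001
  0110
Read columns: 0100010101011110

0100010101011110


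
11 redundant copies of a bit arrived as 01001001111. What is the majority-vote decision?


Ones: 6 out of 11
Threshold: 6

1 (6/11 voted 1)


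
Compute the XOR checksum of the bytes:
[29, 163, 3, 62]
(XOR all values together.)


XOR chain: 29 ^ 163 ^ 3 ^ 62 = 131

131


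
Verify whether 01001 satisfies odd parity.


Number of 1s: 2

No, parity error (2 ones)


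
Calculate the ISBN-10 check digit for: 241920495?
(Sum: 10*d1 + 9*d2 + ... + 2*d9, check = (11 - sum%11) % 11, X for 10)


Weighted sum: 192
192 mod 11 = 5

Check digit: 6


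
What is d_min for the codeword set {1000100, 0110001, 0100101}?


Comparing all pairs, minimum distance: 2
Can detect 1 errors, correct 0 errors

2


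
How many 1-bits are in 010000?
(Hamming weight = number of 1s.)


Counting 1s in 010000

1


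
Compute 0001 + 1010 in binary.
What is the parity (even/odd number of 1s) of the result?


0001 = 1
1010 = 10
Sum = 11 = 1011
1s count = 3

odd parity (3 ones in 1011)


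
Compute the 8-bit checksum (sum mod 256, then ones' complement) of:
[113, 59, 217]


Sum = 389 mod 256 = 133
Complement = 122

122


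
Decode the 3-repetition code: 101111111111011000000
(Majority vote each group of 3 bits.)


Groups: 101, 111, 111, 111, 011, 000, 000
Majority votes: 1111100

1111100


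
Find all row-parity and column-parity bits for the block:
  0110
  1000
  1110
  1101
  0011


Row parities: 01110
Column parities: 1110

Row P: 01110, Col P: 1110, Corner: 1


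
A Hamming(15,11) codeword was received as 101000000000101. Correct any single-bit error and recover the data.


Syndrome = 0: no error detected

Data: 10000000101 (no errors)


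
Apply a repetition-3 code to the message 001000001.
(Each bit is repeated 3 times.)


Each bit -> 3 copies

000000111000000000000000111


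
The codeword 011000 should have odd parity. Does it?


Number of 1s: 2

No, parity error (2 ones)


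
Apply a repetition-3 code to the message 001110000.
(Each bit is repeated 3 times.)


Each bit -> 3 copies

000000111111111000000000000


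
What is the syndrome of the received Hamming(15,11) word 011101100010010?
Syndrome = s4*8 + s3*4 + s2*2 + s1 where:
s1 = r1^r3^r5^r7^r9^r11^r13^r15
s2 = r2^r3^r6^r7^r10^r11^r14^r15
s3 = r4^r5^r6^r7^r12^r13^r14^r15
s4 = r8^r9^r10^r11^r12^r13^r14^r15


s1=1, s2=0, s3=0, s4=0

Syndrome = 1 (error at position 1)


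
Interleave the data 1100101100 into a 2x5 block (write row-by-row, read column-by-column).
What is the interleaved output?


Matrix:
  11001
  01100
Read columns: 1011010010

1011010010


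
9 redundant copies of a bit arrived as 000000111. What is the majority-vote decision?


Ones: 3 out of 9
Threshold: 5

0 (3/9 voted 1)


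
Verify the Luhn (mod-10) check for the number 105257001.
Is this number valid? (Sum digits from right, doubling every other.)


Luhn sum = 21
21 mod 10 = 1

Invalid (Luhn sum mod 10 = 1)


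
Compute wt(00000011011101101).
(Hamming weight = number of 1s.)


Counting 1s in 00000011011101101

8


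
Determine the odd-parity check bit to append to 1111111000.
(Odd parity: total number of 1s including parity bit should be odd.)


Number of 1s in data: 7
Parity bit: 0

0


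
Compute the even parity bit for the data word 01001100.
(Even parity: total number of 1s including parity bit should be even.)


Number of 1s in data: 3
Parity bit: 1

1


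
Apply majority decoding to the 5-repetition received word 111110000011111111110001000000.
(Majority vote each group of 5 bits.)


Groups: 11111, 00000, 11111, 11111, 00010, 00000
Majority votes: 101100

101100


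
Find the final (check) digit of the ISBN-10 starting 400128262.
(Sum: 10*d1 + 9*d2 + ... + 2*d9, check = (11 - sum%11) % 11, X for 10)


Weighted sum: 129
129 mod 11 = 8

Check digit: 3


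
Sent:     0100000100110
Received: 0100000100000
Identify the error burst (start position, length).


XOR: 0000000000110

Burst at position 10, length 2


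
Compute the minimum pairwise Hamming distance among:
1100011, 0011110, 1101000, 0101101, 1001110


Comparing all pairs, minimum distance: 2
Can detect 1 errors, correct 0 errors

2


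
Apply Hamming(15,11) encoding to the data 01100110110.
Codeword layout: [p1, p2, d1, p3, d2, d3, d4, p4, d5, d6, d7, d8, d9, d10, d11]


Parity bits: p1=1, p2=0, p3=0, p4=0

100011000110110


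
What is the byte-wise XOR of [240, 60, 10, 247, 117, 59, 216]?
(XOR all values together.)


XOR chain: 240 ^ 60 ^ 10 ^ 247 ^ 117 ^ 59 ^ 216 = 167

167


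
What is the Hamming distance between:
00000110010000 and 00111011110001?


XOR: 00111101100001
Count of 1s: 7

7


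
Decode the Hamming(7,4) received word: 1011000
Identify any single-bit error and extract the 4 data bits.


Syndrome = 6: error at position 6

Data: 1010 (corrected bit 6)


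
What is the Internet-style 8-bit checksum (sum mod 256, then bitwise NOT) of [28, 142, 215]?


Sum = 385 mod 256 = 129
Complement = 126

126


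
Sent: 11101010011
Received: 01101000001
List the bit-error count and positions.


XOR: 10000010010

3 error(s) at position(s): 0, 6, 9


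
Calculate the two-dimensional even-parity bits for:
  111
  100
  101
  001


Row parities: 1101
Column parities: 111

Row P: 1101, Col P: 111, Corner: 1


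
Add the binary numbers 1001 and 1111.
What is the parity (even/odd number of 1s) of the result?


1001 = 9
1111 = 15
Sum = 24 = 11000
1s count = 2

even parity (2 ones in 11000)


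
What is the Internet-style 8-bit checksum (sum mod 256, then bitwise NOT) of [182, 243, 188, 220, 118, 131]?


Sum = 1082 mod 256 = 58
Complement = 197

197


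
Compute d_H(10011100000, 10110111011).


XOR: 00101011011
Count of 1s: 6

6


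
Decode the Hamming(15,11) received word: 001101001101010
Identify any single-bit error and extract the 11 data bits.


Syndrome = 0: no error detected

Data: 10101101010 (no errors)


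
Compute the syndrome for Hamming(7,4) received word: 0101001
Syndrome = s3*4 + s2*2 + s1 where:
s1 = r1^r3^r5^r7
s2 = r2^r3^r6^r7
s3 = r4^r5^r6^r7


s1=1, s2=0, s3=0

Syndrome = 1 (error at position 1)


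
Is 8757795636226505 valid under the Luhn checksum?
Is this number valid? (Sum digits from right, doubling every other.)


Luhn sum = 74
74 mod 10 = 4

Invalid (Luhn sum mod 10 = 4)


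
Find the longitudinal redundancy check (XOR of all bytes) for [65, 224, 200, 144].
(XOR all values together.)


XOR chain: 65 ^ 224 ^ 200 ^ 144 = 249

249


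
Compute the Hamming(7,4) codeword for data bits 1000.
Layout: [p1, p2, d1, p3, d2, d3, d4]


Parity bits: p1=1, p2=1, p3=0

1110000


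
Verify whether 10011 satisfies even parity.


Number of 1s: 3

No, parity error (3 ones)


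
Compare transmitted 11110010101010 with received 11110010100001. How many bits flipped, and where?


XOR: 00000000001011

3 error(s) at position(s): 10, 12, 13


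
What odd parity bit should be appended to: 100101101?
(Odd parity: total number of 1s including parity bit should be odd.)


Number of 1s in data: 5
Parity bit: 0

0


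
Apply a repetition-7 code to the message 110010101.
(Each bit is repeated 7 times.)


Each bit -> 7 copies

111111111111110000000000000011111110000000111111100000001111111


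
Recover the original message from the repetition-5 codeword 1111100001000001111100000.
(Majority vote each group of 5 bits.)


Groups: 11111, 00001, 00000, 11111, 00000
Majority votes: 10010

10010


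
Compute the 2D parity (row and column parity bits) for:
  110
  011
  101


Row parities: 000
Column parities: 000

Row P: 000, Col P: 000, Corner: 0


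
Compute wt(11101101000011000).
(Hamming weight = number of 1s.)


Counting 1s in 11101101000011000

8


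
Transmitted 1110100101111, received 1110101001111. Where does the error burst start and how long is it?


XOR: 0000001100000

Burst at position 6, length 2


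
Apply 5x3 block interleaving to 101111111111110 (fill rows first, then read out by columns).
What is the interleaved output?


Matrix:
  101
  111
  111
  111
  110
Read columns: 111110111111110

111110111111110
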